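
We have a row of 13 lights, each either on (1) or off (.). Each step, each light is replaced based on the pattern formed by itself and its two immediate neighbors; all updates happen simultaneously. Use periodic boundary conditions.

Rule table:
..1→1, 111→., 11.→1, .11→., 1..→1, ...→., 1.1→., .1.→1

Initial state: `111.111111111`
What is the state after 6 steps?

..1..........
.111.........
1..11........
111.11......1
..1..11....1.
.1111.11..111

.1111.11..111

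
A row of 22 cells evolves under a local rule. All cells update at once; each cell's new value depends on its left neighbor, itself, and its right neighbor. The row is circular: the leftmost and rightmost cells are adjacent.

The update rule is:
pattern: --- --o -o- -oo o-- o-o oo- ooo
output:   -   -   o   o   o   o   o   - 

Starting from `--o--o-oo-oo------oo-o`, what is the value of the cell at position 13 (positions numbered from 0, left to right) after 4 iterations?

iteration 1: o-oo-oooooooo-----oooo
iteration 2: oooooo------oo----o---
iteration 3: o----oo-----ooo---oo--
iteration 4: oo---ooo----o-oo--ooo-
position 13 holds -

-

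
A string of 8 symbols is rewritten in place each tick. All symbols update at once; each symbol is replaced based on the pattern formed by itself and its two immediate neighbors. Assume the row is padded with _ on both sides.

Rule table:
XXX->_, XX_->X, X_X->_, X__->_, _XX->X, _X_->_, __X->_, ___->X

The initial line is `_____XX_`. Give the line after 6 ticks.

tick 1: XXXX_XX_
tick 2: X__X_XX_
tick 3: _____XX_  (repeats tick 0; period 3)
tick 6: _____XX_

_____XX_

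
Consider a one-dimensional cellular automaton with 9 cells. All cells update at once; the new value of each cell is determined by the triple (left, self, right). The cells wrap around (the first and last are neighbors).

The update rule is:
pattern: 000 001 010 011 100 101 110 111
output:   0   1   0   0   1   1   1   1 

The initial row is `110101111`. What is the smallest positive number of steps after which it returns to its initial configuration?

9

111010111
111101011
111110101
111111010
011111101
101111110
010111111
101011111
110101111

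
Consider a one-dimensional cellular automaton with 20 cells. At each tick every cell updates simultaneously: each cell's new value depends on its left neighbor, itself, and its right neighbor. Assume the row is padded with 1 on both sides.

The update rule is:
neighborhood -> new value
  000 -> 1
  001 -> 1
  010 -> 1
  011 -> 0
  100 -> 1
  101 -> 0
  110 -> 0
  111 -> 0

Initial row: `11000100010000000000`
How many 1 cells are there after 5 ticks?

18

00111111111111111111
11000000000000000000
00111111111111111111  (repeats tick 1; period 2)
tick 5: 00111111111111111111
count of 1: 18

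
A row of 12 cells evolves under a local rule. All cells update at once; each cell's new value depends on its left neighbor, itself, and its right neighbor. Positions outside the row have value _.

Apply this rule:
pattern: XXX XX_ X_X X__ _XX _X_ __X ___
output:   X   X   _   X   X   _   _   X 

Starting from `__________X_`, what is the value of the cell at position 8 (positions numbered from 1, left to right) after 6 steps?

X

XXXXXXXXX__X
XXXXXXXXXX__
XXXXXXXXXXXX
XXXXXXXXXXXX  (fixed point — unchanged through step 6)
position 8 holds X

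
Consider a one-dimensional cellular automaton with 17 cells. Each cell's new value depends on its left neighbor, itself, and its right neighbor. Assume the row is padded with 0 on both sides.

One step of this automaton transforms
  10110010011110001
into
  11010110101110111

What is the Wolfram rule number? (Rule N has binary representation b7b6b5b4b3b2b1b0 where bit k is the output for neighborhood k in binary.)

231

position 10: 111 → 1  (bit 7 = 1)
position 3: 110 → 1  (bit 6 = 1)
position 1: 101 → 1  (bit 5 = 1)
position 4: 100 → 0  (bit 4 = 0)
position 2: 011 → 0  (bit 3 = 0)
position 0: 010 → 1  (bit 2 = 1)
position 5: 001 → 1  (bit 1 = 1)
position 14: 000 → 1  (bit 0 = 1)
bits b7..b0 = 11100111 = 231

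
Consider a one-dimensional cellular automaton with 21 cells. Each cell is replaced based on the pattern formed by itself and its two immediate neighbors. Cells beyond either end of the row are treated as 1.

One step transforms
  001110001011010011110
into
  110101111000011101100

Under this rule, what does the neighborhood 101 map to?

At position 9 the neighborhood is 101; the next row has 0 there.

0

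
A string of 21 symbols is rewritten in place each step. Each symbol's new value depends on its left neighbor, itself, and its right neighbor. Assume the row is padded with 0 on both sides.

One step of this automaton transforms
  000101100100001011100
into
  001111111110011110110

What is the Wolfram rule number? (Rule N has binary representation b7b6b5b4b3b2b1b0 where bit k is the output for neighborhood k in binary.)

position 17: 111 → 0  (bit 7 = 0)
position 6: 110 → 1  (bit 6 = 1)
position 4: 101 → 1  (bit 5 = 1)
position 7: 100 → 1  (bit 4 = 1)
position 5: 011 → 1  (bit 3 = 1)
position 3: 010 → 1  (bit 2 = 1)
position 2: 001 → 1  (bit 1 = 1)
position 0: 000 → 0  (bit 0 = 0)
bits b7..b0 = 01111110 = 126

126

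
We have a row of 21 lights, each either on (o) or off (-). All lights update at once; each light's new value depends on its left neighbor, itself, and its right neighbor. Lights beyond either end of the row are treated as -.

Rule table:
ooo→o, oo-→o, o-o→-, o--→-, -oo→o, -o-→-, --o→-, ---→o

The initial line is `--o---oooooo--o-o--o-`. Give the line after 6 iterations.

--o---oooooo-oooooooo

o---o-oooooo---------
--o---oooooo-oooooooo
o---o-oooooo-oooooooo
--o---oooooo-oooooooo  (repeats iteration 2; period 2)
iteration 6: --o---oooooo-oooooooo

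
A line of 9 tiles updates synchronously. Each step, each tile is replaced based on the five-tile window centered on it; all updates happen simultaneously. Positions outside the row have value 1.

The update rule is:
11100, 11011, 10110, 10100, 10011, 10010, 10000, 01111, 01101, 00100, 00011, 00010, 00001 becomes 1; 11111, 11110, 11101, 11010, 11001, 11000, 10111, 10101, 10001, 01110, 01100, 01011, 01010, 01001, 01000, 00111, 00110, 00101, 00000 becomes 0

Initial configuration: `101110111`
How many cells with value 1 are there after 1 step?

3

step 1: 010001010
count of 1: 3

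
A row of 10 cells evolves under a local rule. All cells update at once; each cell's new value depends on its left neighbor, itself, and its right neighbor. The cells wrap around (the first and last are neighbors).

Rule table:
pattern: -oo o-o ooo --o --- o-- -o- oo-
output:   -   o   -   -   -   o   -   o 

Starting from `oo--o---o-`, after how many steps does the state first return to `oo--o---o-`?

10

-oo--o---o
o-oo--o---
-o-oo--o--
--o-oo--o-
---o-oo--o
o---o-oo--
-o---o-oo-
--o---o-oo
o--o---o-o
oo--o---o-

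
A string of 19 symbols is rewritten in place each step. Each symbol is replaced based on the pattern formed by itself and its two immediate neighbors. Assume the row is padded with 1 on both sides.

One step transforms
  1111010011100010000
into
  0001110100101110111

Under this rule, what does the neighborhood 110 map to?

At position 3 the neighborhood is 110; the next row has 1 there.

1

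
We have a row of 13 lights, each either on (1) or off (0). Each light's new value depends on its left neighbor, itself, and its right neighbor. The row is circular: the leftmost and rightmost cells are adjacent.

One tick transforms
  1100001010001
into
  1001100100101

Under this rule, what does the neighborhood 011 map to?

At position 12 the neighborhood is 011; the next row has 1 there.

1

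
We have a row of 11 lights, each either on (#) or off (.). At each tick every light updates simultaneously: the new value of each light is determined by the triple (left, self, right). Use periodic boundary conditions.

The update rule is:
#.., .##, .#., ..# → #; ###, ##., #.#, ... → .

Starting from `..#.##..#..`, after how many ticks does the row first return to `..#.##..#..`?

17

.##.#.####.
##..#.#...#
..###.##.##
###...#..#.
#..#.#####.
####.#.....
#....##...#
.#..##.#.##
.####..#.#.
##...###.##
..#.##...#.
.##.#.#.###
.#..#.#.#..
#####.#.##.
#.....#.#..
##...##.###
..#.##..#..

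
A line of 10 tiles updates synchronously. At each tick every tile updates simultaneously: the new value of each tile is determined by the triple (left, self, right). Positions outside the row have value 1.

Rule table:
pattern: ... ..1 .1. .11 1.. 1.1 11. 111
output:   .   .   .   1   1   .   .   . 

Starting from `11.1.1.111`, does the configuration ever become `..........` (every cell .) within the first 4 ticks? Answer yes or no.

.......1..
1.......1.
.1........
..1.......
tick 4 is ..1......., still not uniform .

no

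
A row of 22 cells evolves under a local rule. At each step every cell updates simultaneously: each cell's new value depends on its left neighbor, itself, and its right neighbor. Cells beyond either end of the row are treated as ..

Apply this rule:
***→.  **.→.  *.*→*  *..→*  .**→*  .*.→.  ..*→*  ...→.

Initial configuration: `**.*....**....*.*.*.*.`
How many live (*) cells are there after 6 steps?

*.*.*..**.*..*.*.*.*.*
.*.*.***.*.**.*.*.*.*.
*.*.**..*.**.*.*.*.*.*
.*.**.**.**.*.*.*.*.*.
*.**.**.**.*.*.*.*.*.*
.**.**.**.*.*.*.*.*.*.
count of *: 12

12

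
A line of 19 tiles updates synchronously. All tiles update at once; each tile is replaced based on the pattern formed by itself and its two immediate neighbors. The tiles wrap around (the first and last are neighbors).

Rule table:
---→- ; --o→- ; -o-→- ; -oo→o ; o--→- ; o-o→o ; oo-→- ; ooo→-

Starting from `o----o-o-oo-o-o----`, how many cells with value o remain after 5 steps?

------o-oo-o-o-----
-------oo-o-o------
-------o-o-o-------
--------o-o--------
---------o---------
count of o: 1

1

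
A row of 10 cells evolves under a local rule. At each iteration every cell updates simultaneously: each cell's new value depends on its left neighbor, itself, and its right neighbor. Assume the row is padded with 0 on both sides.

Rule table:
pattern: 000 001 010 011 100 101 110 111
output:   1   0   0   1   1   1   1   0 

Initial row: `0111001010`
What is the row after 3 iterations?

1010011001

iteration 1: 0101100101
iteration 2: 0011110010
iteration 3: 1010011001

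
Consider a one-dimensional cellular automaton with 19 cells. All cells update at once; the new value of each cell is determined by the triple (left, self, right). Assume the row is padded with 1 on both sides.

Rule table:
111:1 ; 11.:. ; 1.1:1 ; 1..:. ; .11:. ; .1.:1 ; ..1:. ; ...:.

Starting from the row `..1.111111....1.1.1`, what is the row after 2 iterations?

..11.1111.....1111.
....1.11.......11.1

....1.11.......11.1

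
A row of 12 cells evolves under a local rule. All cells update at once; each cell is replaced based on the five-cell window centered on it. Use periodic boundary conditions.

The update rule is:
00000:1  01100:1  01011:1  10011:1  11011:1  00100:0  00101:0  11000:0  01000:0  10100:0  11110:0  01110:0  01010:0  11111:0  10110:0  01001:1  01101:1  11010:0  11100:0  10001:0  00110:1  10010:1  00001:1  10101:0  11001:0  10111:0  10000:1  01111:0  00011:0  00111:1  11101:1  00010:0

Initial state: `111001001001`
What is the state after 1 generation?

000010110111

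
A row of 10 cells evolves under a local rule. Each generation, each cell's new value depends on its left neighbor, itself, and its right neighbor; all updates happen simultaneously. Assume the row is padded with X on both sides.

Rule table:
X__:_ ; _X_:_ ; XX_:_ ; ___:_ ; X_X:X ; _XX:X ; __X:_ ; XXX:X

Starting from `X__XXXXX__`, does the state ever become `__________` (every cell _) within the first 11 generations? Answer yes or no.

yes

___XXXX___
___XXX____
___XX_____
___X______
__________
all cells are _ at generation 5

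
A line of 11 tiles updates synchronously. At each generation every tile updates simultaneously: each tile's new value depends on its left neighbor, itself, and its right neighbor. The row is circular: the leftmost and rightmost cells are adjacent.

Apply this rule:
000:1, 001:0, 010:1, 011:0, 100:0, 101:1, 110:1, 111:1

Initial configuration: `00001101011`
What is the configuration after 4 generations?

01100111101
10100011111
11101001111
11111000111

11111000111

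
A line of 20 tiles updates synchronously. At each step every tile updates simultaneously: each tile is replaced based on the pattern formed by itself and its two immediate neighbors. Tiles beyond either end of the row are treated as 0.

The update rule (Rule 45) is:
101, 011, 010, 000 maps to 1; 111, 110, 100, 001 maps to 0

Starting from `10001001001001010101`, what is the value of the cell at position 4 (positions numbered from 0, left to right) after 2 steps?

1

10101001001001111111
11111001001001000000
position 4 holds 1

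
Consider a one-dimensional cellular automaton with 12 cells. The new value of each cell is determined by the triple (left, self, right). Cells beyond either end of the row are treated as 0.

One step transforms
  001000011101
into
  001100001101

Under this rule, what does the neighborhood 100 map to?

At position 3 the neighborhood is 100; the next row has 1 there.

1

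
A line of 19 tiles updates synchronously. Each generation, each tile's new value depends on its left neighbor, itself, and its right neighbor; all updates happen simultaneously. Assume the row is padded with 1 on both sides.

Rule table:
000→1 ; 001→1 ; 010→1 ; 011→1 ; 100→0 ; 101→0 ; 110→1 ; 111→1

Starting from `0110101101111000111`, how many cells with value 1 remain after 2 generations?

generation 1: 0110101101111011111
generation 2: 0110101101111011111
count of 1: 14

14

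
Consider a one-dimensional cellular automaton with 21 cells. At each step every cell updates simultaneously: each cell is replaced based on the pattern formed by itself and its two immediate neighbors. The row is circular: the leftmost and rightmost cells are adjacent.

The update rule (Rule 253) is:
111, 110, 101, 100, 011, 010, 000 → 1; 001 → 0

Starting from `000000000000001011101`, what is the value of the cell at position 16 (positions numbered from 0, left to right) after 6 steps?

111111111111101111111
111111111111111111111
111111111111111111111  (fixed point — unchanged through step 6)
position 16 holds 1

1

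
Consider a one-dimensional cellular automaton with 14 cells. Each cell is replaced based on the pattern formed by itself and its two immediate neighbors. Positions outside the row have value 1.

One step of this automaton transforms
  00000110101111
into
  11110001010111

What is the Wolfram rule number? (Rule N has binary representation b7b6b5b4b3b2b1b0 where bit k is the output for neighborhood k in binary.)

177

position 11: 111 → 1  (bit 7 = 1)
position 6: 110 → 0  (bit 6 = 0)
position 7: 101 → 1  (bit 5 = 1)
position 0: 100 → 1  (bit 4 = 1)
position 5: 011 → 0  (bit 3 = 0)
position 8: 010 → 0  (bit 2 = 0)
position 4: 001 → 0  (bit 1 = 0)
position 1: 000 → 1  (bit 0 = 1)
bits b7..b0 = 10110001 = 177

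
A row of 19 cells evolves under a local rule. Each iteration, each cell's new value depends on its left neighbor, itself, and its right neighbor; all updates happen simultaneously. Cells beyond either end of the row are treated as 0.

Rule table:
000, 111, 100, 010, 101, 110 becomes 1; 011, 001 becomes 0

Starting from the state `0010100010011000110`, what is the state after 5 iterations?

1001101111101100111

1011111011001110011
1101111101100111001
0110111110110011101
0011011111011001111
1001101111101100111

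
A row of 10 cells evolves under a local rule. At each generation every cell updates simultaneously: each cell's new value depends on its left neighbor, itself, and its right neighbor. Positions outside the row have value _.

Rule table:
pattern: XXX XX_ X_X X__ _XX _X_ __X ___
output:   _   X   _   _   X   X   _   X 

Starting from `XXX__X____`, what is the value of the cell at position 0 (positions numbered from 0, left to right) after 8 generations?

X

X_X__X_XXX
X_X__X_X_X
X_X__X_X_X  (fixed point — unchanged through generation 8)
position 0 holds X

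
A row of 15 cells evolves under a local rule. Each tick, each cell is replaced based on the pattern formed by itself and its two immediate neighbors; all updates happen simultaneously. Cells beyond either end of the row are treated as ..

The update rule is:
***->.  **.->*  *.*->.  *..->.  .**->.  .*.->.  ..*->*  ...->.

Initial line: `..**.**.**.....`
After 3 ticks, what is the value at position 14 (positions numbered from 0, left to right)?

.

.*.*..*..*.....
*....*..*......
....*..*.......
position 14 holds .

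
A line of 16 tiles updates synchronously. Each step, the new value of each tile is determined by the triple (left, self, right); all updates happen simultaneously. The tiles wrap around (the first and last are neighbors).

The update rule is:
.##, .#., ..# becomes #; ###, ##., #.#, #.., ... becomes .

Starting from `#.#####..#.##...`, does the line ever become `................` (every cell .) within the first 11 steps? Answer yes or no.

no

#.#.....##.#...#
..#....##..#..##
.##...##..##.##.
##...##..##..#..
#...##..##..##.#
...##..##..##..#
..##..##..##..##
.##..##..##..##.
##..##..##..##..
#..##..##..##..#
..##..##..##..##
step 11 is ..##..##..##..##, still not uniform .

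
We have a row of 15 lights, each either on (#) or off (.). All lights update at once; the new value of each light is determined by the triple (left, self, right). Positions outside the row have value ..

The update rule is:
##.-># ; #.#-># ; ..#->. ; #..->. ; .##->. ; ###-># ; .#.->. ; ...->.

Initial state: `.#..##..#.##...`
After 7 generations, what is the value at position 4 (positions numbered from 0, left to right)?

.....#...#.#...
..........#....
...............
...............  (fixed point — unchanged through generation 7)
position 4 holds .

.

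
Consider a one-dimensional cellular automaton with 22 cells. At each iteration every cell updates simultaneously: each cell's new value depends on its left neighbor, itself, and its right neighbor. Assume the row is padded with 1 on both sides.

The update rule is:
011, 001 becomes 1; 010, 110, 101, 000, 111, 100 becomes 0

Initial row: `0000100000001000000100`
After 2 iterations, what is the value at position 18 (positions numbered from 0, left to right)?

0001000000010000001001
0010000000100000010011
position 18 holds 0

0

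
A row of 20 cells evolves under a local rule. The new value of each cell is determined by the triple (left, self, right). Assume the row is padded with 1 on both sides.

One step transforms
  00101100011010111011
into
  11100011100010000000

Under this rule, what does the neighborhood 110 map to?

At position 5 the neighborhood is 110; the next row has 0 there.

0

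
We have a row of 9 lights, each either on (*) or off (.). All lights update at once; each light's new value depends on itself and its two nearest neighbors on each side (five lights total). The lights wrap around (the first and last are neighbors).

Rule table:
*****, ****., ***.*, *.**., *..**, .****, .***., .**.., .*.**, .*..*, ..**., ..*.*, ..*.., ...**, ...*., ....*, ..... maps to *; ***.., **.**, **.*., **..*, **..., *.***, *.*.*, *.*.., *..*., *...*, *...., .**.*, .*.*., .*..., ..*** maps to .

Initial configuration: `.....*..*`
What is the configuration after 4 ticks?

*..***.**

tick 1: ..*****.*
tick 2: **.****..
tick 3: *...**..*
tick 4: *..***.**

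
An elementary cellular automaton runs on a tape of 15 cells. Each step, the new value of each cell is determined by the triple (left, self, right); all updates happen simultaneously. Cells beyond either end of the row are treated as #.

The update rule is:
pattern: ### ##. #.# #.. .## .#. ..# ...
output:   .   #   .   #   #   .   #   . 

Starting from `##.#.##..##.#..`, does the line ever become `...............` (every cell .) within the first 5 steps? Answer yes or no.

.#...######..##
..#.##....####.
##..###..##..#.
.####.#######..
.#..#.#.....###
step 5 is .#..#.#.....###, still not uniform .

no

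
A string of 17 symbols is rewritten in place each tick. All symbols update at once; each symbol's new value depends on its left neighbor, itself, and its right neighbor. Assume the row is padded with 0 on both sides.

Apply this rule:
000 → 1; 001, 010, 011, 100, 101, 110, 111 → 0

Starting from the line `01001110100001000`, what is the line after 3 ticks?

00000000001100011
11111111100001000
00000000001100011

00000000001100011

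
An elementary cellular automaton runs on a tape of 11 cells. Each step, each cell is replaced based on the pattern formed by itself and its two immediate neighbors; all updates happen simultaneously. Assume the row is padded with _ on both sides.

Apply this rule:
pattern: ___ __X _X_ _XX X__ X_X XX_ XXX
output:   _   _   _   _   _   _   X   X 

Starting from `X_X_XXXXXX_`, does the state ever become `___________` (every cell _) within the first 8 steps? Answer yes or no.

yes

_____XXXXX_
______XXXX_
_______XXX_
________XX_
_________X_
___________
all cells are _ at step 6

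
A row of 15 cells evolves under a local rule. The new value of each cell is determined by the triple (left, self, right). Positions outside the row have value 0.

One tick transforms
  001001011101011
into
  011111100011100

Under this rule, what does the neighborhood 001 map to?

At position 1 the neighborhood is 001; the next row has 1 there.

1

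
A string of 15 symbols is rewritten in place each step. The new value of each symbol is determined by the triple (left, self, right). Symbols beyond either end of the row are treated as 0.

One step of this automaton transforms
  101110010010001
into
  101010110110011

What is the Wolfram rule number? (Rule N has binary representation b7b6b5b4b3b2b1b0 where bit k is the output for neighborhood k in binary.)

position 3: 111 → 0  (bit 7 = 0)
position 4: 110 → 1  (bit 6 = 1)
position 1: 101 → 0  (bit 5 = 0)
position 5: 100 → 0  (bit 4 = 0)
position 2: 011 → 1  (bit 3 = 1)
position 0: 010 → 1  (bit 2 = 1)
position 6: 001 → 1  (bit 1 = 1)
position 12: 000 → 0  (bit 0 = 0)
bits b7..b0 = 01001110 = 78

78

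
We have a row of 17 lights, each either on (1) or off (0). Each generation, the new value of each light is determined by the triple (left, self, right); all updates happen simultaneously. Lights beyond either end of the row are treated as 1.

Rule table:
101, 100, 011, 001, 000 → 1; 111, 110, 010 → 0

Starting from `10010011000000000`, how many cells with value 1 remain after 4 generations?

7

01101110111111111
11011001100000000
00110111011111111
11101100110000000
count of 1: 7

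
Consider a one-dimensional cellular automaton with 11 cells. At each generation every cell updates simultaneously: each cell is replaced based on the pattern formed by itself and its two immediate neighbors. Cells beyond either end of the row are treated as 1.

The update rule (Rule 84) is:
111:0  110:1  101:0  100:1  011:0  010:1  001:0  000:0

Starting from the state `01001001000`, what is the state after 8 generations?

00110101010

01101101100
00100100110
10110110010
10010011010
11011001010
01001101010
01100101010
00110101010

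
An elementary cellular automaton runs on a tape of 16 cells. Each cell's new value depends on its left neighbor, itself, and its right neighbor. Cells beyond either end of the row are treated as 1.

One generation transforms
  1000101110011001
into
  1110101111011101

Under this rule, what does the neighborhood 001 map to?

0

At position 3 the neighborhood is 001; the next row has 0 there.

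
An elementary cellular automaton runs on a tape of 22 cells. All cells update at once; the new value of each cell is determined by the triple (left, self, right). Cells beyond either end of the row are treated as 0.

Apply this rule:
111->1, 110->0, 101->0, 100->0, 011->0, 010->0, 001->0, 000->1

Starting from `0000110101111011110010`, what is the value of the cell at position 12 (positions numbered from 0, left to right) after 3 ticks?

1110000000110001100000
0100111110000100001111
0000011100110001100110
position 12 holds 0

0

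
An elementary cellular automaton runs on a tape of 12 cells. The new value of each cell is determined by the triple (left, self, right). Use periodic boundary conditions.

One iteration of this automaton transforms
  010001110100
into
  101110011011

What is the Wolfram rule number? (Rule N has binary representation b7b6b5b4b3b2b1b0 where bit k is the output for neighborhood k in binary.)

115

position 6: 111 → 0  (bit 7 = 0)
position 7: 110 → 1  (bit 6 = 1)
position 8: 101 → 1  (bit 5 = 1)
position 2: 100 → 1  (bit 4 = 1)
position 5: 011 → 0  (bit 3 = 0)
position 1: 010 → 0  (bit 2 = 0)
position 0: 001 → 1  (bit 1 = 1)
position 3: 000 → 1  (bit 0 = 1)
bits b7..b0 = 01110011 = 115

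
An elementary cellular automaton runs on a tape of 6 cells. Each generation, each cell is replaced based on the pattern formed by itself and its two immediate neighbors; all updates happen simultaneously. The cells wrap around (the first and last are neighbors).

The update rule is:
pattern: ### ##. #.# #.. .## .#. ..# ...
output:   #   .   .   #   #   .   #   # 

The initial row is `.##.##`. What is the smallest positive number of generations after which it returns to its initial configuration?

.#..#.
#.##.#
..#..#
##.##.
#..#..
.##.##

6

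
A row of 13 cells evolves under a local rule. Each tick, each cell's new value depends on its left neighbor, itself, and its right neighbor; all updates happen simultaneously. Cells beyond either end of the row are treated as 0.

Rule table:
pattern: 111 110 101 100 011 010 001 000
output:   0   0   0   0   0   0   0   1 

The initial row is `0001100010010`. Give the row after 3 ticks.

tick 1: 1100001000000
tick 2: 0001100011111
tick 3: 1100001000000

1100001000000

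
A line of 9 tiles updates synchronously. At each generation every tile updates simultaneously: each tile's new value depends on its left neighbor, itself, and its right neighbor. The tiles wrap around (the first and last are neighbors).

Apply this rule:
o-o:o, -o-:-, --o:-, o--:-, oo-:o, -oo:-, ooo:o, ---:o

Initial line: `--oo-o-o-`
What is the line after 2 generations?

----oo---

o--oo-o--
----oo---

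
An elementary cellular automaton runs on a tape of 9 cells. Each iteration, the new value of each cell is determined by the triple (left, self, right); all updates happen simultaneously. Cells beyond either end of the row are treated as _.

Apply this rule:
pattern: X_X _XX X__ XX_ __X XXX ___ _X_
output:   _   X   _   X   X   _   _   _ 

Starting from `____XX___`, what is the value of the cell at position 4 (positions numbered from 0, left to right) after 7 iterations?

_

___XXX___
__XX_X___
_XXX_____
XX_X_____
XX_______
XX_______  (fixed point — unchanged through iteration 7)
position 4 holds _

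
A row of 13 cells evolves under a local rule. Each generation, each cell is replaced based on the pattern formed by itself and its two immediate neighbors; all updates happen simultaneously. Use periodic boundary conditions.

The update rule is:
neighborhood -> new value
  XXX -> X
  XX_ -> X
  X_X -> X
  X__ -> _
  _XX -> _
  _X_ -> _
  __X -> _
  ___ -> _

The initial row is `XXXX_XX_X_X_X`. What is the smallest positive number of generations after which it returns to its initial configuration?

13

generation 1: XXXXX_XX_X_X_
generation 2: _XXXXX_XX_X_X
generation 3: X_XXXXX_XX_X_
generation 4: _X_XXXXX_XX_X
generation 5: X_X_XXXXX_XX_
generation 6: _X_X_XXXXX_XX
generation 7: X_X_X_XXXXX_X
generation 8: XX_X_X_XXXXX_
generation 9: _XX_X_X_XXXXX
generation 10: X_XX_X_X_XXXX
generation 11: XX_XX_X_X_XXX
generation 12: XXX_XX_X_X_XX
generation 13: XXXX_XX_X_X_X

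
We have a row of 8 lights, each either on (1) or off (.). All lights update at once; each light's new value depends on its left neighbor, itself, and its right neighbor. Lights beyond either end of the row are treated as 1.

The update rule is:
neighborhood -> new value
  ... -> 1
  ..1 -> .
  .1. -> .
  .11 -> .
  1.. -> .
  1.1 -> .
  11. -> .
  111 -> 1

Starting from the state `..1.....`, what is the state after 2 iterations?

....111.
.11..1..

.11..1..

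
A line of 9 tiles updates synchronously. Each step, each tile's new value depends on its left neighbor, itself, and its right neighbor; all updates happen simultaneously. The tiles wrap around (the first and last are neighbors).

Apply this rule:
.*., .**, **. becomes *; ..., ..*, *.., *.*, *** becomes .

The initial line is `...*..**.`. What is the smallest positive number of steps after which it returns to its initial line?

1

step 1: ...*..**.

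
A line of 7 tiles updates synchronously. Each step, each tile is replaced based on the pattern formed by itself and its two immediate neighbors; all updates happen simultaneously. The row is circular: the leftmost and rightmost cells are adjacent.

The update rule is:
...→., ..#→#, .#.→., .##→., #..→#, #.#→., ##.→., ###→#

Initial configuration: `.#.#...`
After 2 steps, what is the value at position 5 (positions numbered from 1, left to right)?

.

#...#..
.#.#.##
position 5 holds .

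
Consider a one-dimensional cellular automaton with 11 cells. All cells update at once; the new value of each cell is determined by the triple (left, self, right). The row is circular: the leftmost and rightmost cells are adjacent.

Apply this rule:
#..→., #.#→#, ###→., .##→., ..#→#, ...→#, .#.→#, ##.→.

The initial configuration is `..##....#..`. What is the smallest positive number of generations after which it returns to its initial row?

##...####.#
...##....#.
###...####.
....##....#
.###...####
#....##....
#.###...###
.#....##...
##.###...##
..#....##..
###.###...#
...#....##.
####.###...
....#....##
.####.###..
#....#....#
..####.###.
##....#....
...####.###
.##....#...
#...####.##
..##....#..

22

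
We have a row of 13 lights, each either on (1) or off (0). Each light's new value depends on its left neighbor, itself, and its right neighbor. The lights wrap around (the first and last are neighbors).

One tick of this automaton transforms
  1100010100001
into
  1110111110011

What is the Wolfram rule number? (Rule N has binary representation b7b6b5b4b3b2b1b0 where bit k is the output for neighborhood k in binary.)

position 0: 111 → 1  (bit 7 = 1)
position 1: 110 → 1  (bit 6 = 1)
position 6: 101 → 1  (bit 5 = 1)
position 2: 100 → 1  (bit 4 = 1)
position 12: 011 → 1  (bit 3 = 1)
position 5: 010 → 1  (bit 2 = 1)
position 4: 001 → 1  (bit 1 = 1)
position 3: 000 → 0  (bit 0 = 0)
bits b7..b0 = 11111110 = 254

254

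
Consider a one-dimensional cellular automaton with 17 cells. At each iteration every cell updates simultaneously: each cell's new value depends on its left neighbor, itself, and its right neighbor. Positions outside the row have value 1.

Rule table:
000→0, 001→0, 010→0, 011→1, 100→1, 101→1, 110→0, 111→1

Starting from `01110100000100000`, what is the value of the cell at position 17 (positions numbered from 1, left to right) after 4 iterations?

0

11101010000010000
11010101000001000
10101010100000100
01010101010000010
position 17 holds 0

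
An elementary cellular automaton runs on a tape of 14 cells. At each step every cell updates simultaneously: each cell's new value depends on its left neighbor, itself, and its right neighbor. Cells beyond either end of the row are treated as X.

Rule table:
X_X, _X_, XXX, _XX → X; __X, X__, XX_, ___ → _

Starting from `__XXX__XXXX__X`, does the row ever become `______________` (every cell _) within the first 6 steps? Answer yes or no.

__XX___XXX___X
__X____XX____X
__X____X_____X
__X____X_____X  (fixed point — unchanged through step 6)
step 6 is __X____X_____X, still not uniform _

no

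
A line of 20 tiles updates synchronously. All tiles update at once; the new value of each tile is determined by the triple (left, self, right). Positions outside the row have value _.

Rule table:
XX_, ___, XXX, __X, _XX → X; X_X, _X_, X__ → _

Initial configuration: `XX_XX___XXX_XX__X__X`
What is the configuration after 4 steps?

XX_XX_XXXXX_XX_XX_X_

step 1: XX_XX_XXXXX_XX_X__X_
step 2: XX_XX_XXXXX_XX___X__
step 3: XX_XX_XXXXX_XX_XX__X
step 4: XX_XX_XXXXX_XX_XX_X_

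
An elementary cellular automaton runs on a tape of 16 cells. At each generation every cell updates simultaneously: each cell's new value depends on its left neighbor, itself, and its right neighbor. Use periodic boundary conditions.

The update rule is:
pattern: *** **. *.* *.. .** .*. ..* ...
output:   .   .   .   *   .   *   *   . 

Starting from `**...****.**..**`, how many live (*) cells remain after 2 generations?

6

..*.*.......**..
.**.**.....*..*.
count of *: 6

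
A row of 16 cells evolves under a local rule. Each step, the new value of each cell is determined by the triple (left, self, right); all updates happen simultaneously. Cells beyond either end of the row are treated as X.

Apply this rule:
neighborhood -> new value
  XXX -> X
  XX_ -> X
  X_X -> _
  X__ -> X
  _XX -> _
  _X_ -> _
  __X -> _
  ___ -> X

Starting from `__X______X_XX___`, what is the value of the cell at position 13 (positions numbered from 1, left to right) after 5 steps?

X

step 1: X__XXXXX____XXX_
step 2: XX__XXXXXXX__XX_
step 3: XXX__XXXXXXX__X_
step 4: XXXX__XXXXXXX___
step 5: XXXXX__XXXXXXXX_
position 13 holds X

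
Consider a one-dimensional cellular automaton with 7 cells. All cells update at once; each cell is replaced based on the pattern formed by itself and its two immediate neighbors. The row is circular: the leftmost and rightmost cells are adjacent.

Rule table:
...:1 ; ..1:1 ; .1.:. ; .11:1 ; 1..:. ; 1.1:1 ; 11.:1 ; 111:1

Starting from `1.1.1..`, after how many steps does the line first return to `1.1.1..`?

.1.1..1
1.1..1.
.1..1.1
1..1.1.
..1.1.1
.1.1.1.
1.1.1..

7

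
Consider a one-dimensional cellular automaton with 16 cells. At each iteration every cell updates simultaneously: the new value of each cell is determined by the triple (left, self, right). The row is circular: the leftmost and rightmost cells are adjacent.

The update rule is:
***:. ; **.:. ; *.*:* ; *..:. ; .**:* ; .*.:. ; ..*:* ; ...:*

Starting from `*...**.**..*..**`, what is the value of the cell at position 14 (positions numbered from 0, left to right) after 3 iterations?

..***.**..*..**.
***..**..*..**..
*...**..*..**..*
position 14 holds .

.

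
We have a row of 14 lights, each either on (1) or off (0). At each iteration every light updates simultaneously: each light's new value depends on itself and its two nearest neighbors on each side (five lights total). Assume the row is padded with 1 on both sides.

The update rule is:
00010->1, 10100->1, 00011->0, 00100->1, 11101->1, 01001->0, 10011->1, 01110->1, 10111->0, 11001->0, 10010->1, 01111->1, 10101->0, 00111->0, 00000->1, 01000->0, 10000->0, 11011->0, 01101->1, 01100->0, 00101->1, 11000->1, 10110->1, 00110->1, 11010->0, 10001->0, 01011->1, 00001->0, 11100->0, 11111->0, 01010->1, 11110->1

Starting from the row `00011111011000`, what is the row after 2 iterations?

iteration 1: 10001011010100
iteration 2: 01011111001101

01011111001101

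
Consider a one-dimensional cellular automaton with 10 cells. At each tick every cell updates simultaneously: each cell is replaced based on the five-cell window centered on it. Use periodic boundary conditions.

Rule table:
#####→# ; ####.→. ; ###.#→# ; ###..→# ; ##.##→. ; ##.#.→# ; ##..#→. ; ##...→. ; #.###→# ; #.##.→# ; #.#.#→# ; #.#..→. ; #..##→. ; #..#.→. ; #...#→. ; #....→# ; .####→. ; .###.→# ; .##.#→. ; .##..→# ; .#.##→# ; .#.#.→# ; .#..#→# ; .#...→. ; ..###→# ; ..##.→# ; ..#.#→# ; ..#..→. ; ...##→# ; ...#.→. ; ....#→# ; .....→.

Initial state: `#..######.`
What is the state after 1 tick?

.#.#.##.##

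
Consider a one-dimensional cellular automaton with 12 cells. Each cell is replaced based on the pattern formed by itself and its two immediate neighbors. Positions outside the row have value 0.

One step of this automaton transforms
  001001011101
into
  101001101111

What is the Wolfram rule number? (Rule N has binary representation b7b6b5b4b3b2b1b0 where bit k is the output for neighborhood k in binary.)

position 8: 111 → 1  (bit 7 = 1)
position 9: 110 → 1  (bit 6 = 1)
position 6: 101 → 1  (bit 5 = 1)
position 3: 100 → 0  (bit 4 = 0)
position 7: 011 → 0  (bit 3 = 0)
position 2: 010 → 1  (bit 2 = 1)
position 1: 001 → 0  (bit 1 = 0)
position 0: 000 → 1  (bit 0 = 1)
bits b7..b0 = 11100101 = 229

229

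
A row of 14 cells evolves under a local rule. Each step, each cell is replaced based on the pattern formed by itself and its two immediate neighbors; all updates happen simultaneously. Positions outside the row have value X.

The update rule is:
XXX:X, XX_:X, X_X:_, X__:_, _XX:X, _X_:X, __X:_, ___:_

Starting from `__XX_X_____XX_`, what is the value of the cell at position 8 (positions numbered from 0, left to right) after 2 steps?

_

__XX_X_____XX_  (fixed point — unchanged through step 2)
position 8 holds _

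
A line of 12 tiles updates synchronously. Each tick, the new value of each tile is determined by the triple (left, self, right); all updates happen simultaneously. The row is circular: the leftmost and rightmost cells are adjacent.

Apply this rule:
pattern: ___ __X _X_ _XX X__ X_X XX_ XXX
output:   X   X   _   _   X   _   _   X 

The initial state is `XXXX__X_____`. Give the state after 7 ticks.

_XX_XX_XXXXX
________XXX_
XXXXXXXX_X_X
XXXXXXX_____
_XXXXX_XXXXX
__XXX___XXX_
XX_X_XXX_X_X

XX_X_XXX_X_X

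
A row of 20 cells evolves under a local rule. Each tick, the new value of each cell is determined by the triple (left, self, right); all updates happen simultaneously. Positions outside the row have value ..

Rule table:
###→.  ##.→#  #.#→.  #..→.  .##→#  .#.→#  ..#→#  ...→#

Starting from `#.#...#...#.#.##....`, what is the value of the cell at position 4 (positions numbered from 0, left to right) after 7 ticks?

#.#.###.###.#.##.###
#.#.#.#.#.#.#.##.#.#
#.#.#.#.#.#.#.##.#.#  (fixed point — unchanged through tick 7)
position 4 holds #

#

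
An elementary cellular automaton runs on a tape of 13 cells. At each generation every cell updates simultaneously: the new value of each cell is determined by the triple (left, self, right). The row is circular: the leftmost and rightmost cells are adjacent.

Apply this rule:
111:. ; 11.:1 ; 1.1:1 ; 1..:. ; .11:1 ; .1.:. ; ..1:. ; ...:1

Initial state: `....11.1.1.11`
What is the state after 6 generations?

.11.111.1.111
11111.11.11.1
....111111111
.11.1.......1
1111..11111..
1..1..1...1..

1..1..1...1..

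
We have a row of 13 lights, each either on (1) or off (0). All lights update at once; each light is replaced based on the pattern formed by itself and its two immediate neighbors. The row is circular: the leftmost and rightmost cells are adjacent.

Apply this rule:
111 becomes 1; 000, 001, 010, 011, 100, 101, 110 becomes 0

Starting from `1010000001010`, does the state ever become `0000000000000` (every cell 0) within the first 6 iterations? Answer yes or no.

yes

0000000000000
all cells are 0 at iteration 1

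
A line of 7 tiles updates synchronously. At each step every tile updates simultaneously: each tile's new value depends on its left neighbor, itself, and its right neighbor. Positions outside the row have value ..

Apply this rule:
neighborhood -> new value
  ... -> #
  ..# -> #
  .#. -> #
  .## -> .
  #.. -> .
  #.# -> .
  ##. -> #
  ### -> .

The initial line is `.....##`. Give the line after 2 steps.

step 1: #####.#
step 2: ....#.#

....#.#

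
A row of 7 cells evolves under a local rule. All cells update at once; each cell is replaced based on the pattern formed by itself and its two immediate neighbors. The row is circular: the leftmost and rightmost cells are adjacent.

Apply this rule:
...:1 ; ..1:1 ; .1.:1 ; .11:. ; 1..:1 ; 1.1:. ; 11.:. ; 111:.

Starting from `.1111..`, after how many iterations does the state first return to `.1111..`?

1....11
.1111..

2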